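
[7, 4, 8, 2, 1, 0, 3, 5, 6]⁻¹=[5, 4, 3, 6, 1, 7, 8, 0, 2]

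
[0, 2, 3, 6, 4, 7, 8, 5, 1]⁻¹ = [0, 8, 1, 2, 4, 7, 3, 5, 6]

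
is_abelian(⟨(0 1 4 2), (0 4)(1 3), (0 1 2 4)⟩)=no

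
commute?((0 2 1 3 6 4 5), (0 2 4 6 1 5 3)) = no:(0 2 1 3 6 4 5)*(0 2 4 6 1 5 3) = (0 4 3 1)(2 5), (0 2 4 6 1 5 3)*(0 2 1 3 6 4 5) = (0 1)(2 5 6 3)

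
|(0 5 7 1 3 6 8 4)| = 8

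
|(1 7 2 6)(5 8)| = 4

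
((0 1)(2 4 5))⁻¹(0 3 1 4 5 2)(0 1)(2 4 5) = (0 5 2 4 1 3)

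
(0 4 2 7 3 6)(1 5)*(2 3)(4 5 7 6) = (0 5 1 7 2 6)(3 4)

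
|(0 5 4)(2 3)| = 6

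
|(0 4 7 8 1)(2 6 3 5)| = 20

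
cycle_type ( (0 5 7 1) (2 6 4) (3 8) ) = 2.3.4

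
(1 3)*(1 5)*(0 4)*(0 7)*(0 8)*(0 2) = (0 4 7 8 2)(1 3 5)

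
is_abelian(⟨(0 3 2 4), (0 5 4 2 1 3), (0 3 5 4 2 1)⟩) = no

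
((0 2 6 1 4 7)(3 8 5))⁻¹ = (0 7 4 1 6 2)(3 5 8)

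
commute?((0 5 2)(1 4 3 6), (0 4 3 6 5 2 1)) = no:(0 5 2)(1 4 3 6)*(0 4 3 6 5 2 1) = (0 2 4 6)(1 3 5), (0 4 3 6 5 2 1)*(0 5 2)(1 4 3 6) = (0 3 1 5)(2 4 6)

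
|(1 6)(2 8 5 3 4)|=10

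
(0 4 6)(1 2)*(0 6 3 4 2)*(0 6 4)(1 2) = (0 1 6 4 3)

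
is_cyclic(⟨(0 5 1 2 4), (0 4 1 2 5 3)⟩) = no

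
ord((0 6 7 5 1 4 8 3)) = 8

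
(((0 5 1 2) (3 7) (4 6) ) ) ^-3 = (0 5 1 2) (3 7) (4 6) 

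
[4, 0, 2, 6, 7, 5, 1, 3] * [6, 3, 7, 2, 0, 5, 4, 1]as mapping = [0→0, 1→6, 2→7, 3→4, 4→1, 5→5, 6→3, 7→2]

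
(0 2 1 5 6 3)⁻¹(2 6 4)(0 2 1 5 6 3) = (1 3 4)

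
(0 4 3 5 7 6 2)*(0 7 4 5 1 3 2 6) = (0 5 4 2 7)(1 3)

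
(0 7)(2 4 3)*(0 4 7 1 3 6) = (0 1 3 2 7 4 6)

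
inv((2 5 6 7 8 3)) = (2 3 8 7 6 5)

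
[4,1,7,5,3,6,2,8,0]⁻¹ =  [8,1,6,4,0,3,5,2,7]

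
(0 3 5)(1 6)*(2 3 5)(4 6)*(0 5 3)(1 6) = (0 3 2)(1 4)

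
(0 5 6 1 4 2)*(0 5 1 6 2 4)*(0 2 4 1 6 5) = (0 6 5 4 1 2)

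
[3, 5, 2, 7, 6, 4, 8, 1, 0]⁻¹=[8, 7, 2, 0, 5, 1, 4, 3, 6]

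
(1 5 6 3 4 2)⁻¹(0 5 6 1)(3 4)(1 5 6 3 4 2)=(0 6 3 5)(2 4)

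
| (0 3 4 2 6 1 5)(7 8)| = 14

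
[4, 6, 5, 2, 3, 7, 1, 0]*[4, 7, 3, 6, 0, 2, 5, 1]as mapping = [0→0, 1→5, 2→2, 3→3, 4→6, 5→1, 6→7, 7→4]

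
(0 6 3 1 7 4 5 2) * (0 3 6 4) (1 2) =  (0 4 5 1 7) (2 3) 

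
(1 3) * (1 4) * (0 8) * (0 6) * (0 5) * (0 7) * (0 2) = (0 8 6 5 7 2)(1 3 4)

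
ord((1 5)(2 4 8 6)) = 4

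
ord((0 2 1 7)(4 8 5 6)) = 4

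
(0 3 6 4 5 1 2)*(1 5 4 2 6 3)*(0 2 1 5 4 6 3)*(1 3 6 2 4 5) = (0 1 6 3)(2 4)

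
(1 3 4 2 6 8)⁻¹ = (1 8 6 2 4 3)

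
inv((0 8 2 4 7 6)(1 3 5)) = (0 6 7 4 2 8)(1 5 3)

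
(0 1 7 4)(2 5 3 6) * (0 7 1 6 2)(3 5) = (0 6)(2 3)(4 7)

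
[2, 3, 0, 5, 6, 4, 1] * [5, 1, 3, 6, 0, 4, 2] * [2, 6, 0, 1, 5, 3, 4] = [1, 4, 3, 5, 0, 2, 6]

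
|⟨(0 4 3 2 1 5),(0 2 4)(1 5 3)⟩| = 720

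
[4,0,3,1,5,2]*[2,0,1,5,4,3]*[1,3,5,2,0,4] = [0,5,4,1,2,3]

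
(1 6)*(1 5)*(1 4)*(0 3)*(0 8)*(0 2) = (0 3 8 2)(1 6 5 4)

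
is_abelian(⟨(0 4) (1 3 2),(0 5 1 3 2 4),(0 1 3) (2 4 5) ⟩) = no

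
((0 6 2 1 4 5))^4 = (0 4 2)(1 6 5)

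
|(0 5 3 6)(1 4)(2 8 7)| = 12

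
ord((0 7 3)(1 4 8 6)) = 12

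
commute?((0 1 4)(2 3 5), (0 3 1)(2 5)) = no:(0 1 4)(2 3 5)*(0 3 1)(2 5) = (1 4 3 2), (0 3 1)(2 5)*(0 1 4)(2 3 5) = (0 5 3 4)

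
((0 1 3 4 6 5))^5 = (0 5 6 4 3 1)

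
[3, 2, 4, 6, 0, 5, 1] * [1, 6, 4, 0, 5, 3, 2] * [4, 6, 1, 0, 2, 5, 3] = [4, 2, 5, 1, 6, 0, 3]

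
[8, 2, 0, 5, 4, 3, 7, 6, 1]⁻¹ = [2, 8, 1, 5, 4, 3, 7, 6, 0]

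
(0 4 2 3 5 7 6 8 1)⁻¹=(0 1 8 6 7 5 3 2 4)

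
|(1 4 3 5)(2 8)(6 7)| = 4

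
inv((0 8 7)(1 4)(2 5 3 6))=(0 7 8)(1 4)(2 6 3 5)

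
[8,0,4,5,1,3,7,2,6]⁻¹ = [1,4,7,5,2,3,8,6,0]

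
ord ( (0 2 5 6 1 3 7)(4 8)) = 14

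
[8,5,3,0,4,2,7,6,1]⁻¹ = [3,8,5,2,4,1,7,6,0]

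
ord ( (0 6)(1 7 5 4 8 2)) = 6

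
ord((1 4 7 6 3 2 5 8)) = 8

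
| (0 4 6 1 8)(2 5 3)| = 15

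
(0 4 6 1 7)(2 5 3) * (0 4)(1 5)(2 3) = (1 7 4 6 5 2)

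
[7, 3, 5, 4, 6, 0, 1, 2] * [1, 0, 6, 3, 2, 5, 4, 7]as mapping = [0→7, 1→3, 2→5, 3→2, 4→4, 5→1, 6→0, 7→6]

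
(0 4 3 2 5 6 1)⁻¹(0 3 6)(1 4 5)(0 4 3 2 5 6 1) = (0 3 6)(1 4 2)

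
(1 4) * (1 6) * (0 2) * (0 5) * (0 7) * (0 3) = (0 2 5 7 3)(1 4 6)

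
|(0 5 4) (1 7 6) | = 3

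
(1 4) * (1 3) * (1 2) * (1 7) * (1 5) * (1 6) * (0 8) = (0 8)(1 4 3 2 7 5 6)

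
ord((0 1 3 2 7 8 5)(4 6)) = 14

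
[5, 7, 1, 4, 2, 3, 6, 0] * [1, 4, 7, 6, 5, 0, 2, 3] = [0, 3, 4, 5, 7, 6, 2, 1]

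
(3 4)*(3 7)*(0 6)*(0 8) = (0 6 8)(3 4 7)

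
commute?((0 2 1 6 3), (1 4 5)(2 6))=no:(0 2 1 6 3)*(1 4 5)(2 6)=(0 6 3)(1 2 4 5), (1 4 5)(2 6)*(0 2 1 6 3)=(0 2 3)(1 4 5 6)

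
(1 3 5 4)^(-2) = (1 5)(3 4)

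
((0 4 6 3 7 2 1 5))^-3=(0 2 6 5 7 4 1 3)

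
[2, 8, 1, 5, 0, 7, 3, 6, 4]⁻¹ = [4, 2, 0, 6, 8, 3, 7, 5, 1]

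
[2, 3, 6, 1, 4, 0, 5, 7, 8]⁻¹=[5, 3, 0, 1, 4, 6, 2, 7, 8]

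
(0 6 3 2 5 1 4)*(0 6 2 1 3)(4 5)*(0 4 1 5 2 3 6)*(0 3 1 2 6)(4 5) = (0 1 6 5)(3 4)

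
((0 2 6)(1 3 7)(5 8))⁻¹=(0 6 2)(1 7 3)(5 8)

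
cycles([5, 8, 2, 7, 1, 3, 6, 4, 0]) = (0 5 3 7 4 1 8)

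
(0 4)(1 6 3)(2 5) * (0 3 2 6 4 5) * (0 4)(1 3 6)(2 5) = (0 2 4 6 5 1)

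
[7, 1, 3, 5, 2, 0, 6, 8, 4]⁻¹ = [5, 1, 4, 2, 8, 3, 6, 0, 7]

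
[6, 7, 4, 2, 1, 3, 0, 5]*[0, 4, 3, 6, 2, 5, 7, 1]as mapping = [0→7, 1→1, 2→2, 3→3, 4→4, 5→6, 6→0, 7→5]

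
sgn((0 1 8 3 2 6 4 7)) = -1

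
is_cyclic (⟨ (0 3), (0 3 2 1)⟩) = no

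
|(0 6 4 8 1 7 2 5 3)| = 9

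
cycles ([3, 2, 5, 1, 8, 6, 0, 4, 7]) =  (0 3 1 2 5 6)(4 8 7)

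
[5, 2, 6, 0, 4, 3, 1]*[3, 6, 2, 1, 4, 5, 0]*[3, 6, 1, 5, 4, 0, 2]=[0, 1, 3, 5, 4, 6, 2]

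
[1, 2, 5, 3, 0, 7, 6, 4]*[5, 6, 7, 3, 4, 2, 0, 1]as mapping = [0→6, 1→7, 2→2, 3→3, 4→5, 5→1, 6→0, 7→4]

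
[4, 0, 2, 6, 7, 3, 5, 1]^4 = [0, 1, 2, 6, 4, 3, 5, 7]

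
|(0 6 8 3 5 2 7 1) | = 8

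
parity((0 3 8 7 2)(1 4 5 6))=odd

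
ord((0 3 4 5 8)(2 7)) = 10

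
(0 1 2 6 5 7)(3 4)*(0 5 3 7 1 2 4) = (0 2 6 3)(1 4 7 5)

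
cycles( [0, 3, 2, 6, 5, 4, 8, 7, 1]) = (1 3 6 8)(4 5)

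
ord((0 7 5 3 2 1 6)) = 7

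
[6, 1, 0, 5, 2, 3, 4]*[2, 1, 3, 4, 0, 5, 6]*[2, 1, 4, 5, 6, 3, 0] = [0, 1, 4, 3, 5, 6, 2]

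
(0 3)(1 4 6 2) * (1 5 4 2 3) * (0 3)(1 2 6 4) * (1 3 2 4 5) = (0 4 5 3 2 1 6)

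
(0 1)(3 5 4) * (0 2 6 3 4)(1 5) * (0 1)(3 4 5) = (0 3)(1 2 6 4 5)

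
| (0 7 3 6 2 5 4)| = 7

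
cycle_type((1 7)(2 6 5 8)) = 2.4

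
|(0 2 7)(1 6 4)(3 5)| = 6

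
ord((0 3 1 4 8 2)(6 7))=6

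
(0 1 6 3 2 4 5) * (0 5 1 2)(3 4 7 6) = (0 2 7 6 4 1 3)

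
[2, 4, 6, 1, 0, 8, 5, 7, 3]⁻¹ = [4, 3, 0, 8, 1, 6, 2, 7, 5]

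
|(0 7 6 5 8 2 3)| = 7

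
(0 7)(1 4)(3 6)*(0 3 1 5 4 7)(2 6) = (1 7 3 2 6)(4 5)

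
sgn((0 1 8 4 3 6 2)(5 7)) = -1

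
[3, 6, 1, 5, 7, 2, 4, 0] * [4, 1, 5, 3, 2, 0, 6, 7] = [3, 6, 1, 0, 7, 5, 2, 4]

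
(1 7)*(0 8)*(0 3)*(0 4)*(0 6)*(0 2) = (0 8 3 4 6 2)(1 7)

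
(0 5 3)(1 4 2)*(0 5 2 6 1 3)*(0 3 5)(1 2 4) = (0 4 6 2 5 3)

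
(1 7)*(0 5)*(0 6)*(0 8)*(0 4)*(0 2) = (0 5 6 8 4 2)(1 7)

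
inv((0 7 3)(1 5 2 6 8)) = (0 3 7)(1 8 6 2 5)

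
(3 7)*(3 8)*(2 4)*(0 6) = (0 6)(2 4)(3 7 8)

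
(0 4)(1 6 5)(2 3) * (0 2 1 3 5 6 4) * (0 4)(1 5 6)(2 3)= (0 4 3 5 2 6 1)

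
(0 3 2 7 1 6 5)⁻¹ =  (0 5 6 1 7 2 3)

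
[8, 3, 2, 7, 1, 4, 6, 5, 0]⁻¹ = [8, 4, 2, 1, 5, 7, 6, 3, 0]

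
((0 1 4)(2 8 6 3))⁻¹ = (0 4 1)(2 3 6 8)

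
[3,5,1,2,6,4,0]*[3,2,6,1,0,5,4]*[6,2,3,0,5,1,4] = [2,1,3,4,5,6,0]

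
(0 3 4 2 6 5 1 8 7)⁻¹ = (0 7 8 1 5 6 2 4 3)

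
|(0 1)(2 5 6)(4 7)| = 6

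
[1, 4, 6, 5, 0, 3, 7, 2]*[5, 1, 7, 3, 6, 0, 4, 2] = [1, 6, 4, 0, 5, 3, 2, 7]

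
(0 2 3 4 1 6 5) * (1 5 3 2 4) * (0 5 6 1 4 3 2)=(0 3 4 6 2)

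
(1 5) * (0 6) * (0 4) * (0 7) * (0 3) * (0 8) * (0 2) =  (0 6 4 7 3 8 2)(1 5)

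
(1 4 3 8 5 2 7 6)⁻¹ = (1 6 7 2 5 8 3 4)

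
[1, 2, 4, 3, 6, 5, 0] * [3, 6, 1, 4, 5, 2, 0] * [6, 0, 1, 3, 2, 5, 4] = [4, 0, 5, 2, 6, 1, 3]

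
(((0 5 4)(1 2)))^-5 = (0 5 4)(1 2)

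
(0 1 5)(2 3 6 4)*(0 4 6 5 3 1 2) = (0 2 1 3 5 4)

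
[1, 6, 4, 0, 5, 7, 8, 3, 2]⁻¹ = [3, 0, 8, 7, 2, 4, 1, 5, 6]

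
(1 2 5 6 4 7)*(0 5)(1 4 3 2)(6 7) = (0 5 7 4 6 3 2)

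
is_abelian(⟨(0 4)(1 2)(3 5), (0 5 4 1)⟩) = no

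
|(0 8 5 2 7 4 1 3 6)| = 9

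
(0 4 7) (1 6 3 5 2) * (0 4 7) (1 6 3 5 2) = (0 7 4) (1 3 2 6 5) 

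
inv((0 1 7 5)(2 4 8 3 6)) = (0 5 7 1)(2 6 3 8 4)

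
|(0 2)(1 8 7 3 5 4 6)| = 14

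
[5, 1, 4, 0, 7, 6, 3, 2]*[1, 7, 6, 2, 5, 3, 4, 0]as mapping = [0→3, 1→7, 2→5, 3→1, 4→0, 5→4, 6→2, 7→6]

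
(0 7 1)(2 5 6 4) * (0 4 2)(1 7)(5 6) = (0 1 4)(2 6)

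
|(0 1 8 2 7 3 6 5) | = 8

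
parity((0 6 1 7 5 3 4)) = even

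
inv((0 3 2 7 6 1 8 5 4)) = (0 4 5 8 1 6 7 2 3)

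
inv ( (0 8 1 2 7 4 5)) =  (0 5 4 7 2 1 8)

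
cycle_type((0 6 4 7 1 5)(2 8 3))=3.6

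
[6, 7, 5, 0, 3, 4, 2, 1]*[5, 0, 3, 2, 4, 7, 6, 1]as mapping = [0→6, 1→1, 2→7, 3→5, 4→2, 5→4, 6→3, 7→0]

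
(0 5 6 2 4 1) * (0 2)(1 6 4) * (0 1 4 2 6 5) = (1 6)(2 4 5)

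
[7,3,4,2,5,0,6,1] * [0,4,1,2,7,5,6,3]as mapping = [0→3,1→2,2→7,3→1,4→5,5→0,6→6,7→4]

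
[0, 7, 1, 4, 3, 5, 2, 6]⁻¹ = [0, 2, 6, 4, 3, 5, 7, 1]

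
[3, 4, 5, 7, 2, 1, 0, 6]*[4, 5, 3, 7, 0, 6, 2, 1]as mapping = [0→7, 1→0, 2→6, 3→1, 4→3, 5→5, 6→4, 7→2]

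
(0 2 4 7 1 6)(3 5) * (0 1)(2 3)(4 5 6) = (0 3 6 1 4 7)(2 5)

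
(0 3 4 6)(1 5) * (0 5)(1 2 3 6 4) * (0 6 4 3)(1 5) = (0 4 3 5 2)(1 6)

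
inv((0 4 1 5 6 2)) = (0 2 6 5 1 4)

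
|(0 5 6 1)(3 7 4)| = 12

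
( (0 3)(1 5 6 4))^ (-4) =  ()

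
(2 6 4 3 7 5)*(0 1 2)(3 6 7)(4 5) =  (0 1 2 7 4 6 5)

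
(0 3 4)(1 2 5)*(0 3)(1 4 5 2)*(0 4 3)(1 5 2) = (0 4)(1 5 3 2)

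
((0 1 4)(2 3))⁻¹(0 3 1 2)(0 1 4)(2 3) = (1 2 4 3)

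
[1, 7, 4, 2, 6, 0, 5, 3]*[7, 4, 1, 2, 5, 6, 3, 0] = [4, 0, 5, 1, 3, 7, 6, 2]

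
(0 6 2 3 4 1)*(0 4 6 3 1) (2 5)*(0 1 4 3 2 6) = (0 2 4 1 3) (5 6) 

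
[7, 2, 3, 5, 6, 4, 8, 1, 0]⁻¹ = [8, 7, 1, 2, 5, 3, 4, 0, 6]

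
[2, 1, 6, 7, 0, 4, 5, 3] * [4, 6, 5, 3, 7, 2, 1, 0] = [5, 6, 1, 0, 4, 7, 2, 3] 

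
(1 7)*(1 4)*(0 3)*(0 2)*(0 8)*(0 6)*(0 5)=(0 3 2 8 6 5)(1 7 4)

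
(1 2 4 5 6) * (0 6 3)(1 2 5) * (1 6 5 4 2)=(0 5 3)(1 4 6)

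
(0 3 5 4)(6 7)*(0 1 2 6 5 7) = (0 3 7 5 4 1 2 6)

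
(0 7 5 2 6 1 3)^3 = (0 2 3 5 1 7 6)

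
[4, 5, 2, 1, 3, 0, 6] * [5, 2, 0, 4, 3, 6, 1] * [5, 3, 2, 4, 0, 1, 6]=[4, 6, 5, 2, 0, 1, 3]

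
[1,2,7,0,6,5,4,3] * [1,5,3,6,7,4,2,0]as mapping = [0→5,1→3,2→0,3→1,4→2,5→4,6→7,7→6]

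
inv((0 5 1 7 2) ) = (0 2 7 1 5) 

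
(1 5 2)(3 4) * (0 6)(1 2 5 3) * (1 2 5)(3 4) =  (0 6)(1 4 2 5)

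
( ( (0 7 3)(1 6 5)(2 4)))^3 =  (2 4)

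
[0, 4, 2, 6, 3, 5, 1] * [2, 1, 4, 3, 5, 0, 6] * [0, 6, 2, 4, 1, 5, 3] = [2, 5, 1, 3, 4, 0, 6]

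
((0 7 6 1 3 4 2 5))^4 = (0 3)(1 5)(2 6)(4 7)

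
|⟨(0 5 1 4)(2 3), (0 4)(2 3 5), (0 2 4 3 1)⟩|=720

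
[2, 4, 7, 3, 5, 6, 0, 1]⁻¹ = [6, 7, 0, 3, 1, 4, 5, 2]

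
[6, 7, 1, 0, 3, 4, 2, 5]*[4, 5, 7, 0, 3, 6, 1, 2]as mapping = [0→1, 1→2, 2→5, 3→4, 4→0, 5→3, 6→7, 7→6]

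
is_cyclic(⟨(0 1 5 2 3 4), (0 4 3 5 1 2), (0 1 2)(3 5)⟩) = no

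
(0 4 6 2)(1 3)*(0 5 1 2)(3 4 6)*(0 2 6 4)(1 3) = (0 4 1)(2 5 3 6)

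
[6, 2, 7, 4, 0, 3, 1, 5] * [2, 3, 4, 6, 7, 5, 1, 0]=[1, 4, 0, 7, 2, 6, 3, 5]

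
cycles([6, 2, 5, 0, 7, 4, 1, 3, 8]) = (0 6 1 2 5 4 7 3)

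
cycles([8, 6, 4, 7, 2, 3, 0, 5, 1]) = (0 8 1 6)(2 4)(3 7 5)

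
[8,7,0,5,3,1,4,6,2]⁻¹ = [2,5,8,4,6,3,7,1,0]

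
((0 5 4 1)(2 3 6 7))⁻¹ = (0 1 4 5)(2 7 6 3)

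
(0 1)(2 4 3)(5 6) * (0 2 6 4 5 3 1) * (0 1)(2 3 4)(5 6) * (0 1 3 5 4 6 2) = (0 3 4 1 5)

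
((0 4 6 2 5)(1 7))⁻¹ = (0 5 2 6 4)(1 7)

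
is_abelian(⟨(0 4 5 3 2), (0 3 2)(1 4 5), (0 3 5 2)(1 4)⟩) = no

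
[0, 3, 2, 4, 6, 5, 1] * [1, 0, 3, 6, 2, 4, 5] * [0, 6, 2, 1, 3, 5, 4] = [6, 4, 1, 2, 5, 3, 0]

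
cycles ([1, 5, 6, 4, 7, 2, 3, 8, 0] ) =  (0 1 5 2 6 3 4 7 8)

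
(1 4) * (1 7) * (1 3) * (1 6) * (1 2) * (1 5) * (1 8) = (1 4 7 3 6 2 5 8)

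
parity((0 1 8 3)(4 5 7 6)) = even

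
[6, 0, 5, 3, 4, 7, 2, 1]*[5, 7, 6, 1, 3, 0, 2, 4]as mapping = [0→2, 1→5, 2→0, 3→1, 4→3, 5→4, 6→6, 7→7]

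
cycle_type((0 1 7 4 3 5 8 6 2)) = 9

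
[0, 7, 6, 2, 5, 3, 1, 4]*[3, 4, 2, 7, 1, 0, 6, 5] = [3, 5, 6, 2, 0, 7, 4, 1]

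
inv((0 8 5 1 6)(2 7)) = (0 6 1 5 8)(2 7)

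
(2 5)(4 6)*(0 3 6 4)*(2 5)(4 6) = (0 3 4 6)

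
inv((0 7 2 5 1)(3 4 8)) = (0 1 5 2 7)(3 8 4)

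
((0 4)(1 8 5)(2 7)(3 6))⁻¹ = (0 4)(1 5 8)(2 7)(3 6)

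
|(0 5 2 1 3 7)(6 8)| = 6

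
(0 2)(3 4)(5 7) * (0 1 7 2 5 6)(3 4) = (0 5 2 1 7 6)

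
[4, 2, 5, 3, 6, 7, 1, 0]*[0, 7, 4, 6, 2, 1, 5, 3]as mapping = [0→2, 1→4, 2→1, 3→6, 4→5, 5→3, 6→7, 7→0]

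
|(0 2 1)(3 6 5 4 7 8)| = 6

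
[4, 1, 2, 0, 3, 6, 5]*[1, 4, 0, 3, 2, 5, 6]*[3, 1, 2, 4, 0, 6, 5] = [2, 0, 3, 1, 4, 5, 6]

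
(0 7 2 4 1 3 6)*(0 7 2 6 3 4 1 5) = (0 2 1 4 5)(6 7)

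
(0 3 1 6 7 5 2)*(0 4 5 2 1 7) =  (0 3 7 2 4 5 1 6)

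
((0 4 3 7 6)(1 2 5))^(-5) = (1 2 5)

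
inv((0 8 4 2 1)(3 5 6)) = (0 1 2 4 8)(3 6 5)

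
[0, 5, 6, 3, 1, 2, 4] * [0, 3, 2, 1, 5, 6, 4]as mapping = [0→0, 1→6, 2→4, 3→1, 4→3, 5→2, 6→5]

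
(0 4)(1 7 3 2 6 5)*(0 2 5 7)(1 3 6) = (0 4 2 1)(3 5)(6 7)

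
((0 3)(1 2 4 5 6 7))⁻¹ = (0 3)(1 7 6 5 4 2)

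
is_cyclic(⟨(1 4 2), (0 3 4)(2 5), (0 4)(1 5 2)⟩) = no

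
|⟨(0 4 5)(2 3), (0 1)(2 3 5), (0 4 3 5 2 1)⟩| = 720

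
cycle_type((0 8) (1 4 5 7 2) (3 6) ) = 2^2.5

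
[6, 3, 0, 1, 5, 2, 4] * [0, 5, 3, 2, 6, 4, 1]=[1, 2, 0, 5, 4, 3, 6]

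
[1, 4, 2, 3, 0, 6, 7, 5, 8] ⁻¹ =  [4, 0, 2, 3, 1, 7, 5, 6, 8] 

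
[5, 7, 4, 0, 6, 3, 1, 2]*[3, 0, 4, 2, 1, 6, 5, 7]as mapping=[0→6, 1→7, 2→1, 3→3, 4→5, 5→2, 6→0, 7→4]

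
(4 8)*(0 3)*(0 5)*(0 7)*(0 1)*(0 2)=(0 3 5 7 1 2)(4 8)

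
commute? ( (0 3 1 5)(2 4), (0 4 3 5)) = no: (0 3 1 5)(2 4)*(0 4 3 5) = (0 5 4 2 3 1), (0 4 3 5)*(0 3 1 5)(2 4) = (0 2 4 1 5 3)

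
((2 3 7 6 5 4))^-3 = (2 6)(3 5)(4 7)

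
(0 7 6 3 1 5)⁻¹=(0 5 1 3 6 7)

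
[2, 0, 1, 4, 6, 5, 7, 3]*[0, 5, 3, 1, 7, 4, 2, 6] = [3, 0, 5, 7, 2, 4, 6, 1]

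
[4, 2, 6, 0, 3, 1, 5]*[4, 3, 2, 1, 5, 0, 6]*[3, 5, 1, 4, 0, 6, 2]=[6, 1, 2, 0, 5, 4, 3]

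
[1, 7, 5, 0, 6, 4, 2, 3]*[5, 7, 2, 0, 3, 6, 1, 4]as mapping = [0→7, 1→4, 2→6, 3→5, 4→1, 5→3, 6→2, 7→0]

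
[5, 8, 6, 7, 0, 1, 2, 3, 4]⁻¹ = [4, 5, 6, 7, 8, 0, 2, 3, 1]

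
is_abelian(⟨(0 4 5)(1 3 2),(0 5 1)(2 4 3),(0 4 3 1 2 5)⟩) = no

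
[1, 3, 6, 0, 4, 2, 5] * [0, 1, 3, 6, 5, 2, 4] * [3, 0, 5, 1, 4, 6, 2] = [0, 2, 4, 3, 6, 1, 5]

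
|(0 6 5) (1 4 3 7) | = 12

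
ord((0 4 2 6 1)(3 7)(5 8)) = 10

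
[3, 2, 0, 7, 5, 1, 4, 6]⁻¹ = [2, 5, 1, 0, 6, 4, 7, 3]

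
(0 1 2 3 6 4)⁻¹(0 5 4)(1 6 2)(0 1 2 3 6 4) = (0 1 5)(2 4 3)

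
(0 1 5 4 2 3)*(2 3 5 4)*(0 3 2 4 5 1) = (1 5 4 2)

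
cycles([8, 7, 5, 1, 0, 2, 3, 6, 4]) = (0 8 4)(1 7 6 3)(2 5)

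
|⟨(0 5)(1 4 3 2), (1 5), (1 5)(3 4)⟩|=720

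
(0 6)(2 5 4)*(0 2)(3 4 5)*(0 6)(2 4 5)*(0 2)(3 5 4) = (0 2 5)(3 4 6)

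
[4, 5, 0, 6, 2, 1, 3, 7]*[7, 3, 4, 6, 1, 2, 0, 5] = [1, 2, 7, 0, 4, 3, 6, 5]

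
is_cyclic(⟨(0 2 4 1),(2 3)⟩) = no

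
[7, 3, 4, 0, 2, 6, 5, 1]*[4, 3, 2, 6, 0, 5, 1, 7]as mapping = [0→7, 1→6, 2→0, 3→4, 4→2, 5→1, 6→5, 7→3]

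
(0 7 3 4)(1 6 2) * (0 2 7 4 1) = (0 4 2)(1 6 7 3)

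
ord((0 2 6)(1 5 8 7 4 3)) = 6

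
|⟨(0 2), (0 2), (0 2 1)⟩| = 6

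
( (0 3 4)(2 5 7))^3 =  ()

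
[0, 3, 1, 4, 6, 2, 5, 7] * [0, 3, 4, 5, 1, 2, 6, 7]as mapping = [0→0, 1→5, 2→3, 3→1, 4→6, 5→4, 6→2, 7→7]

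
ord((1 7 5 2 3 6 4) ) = 7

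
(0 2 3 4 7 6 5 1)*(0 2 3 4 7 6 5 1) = (0 3 7 5) (1 2 4 6) 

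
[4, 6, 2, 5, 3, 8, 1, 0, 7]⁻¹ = [7, 6, 2, 4, 0, 3, 1, 8, 5]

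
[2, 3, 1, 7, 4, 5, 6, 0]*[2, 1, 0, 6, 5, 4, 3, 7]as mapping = [0→0, 1→6, 2→1, 3→7, 4→5, 5→4, 6→3, 7→2]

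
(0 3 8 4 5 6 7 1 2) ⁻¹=(0 2 1 7 6 5 4 8 3) 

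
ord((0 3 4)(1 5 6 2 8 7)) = 6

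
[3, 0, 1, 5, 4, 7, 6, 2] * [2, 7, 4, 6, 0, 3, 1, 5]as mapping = [0→6, 1→2, 2→7, 3→3, 4→0, 5→5, 6→1, 7→4]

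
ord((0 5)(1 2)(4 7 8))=6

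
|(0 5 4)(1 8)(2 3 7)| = 6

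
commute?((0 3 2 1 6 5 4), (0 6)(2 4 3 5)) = no:(0 3 2 1 6 5 4)*(0 6)(2 4 3 5) = (0 5 3 4 6 2 1), (0 6)(2 4 3 5)*(0 3 2 1 6 5 4) = (0 5 1 6 3 4 2)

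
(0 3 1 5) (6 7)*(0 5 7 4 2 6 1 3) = (1 7) (2 6 4) 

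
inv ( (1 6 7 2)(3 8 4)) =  (1 2 7 6)(3 4 8)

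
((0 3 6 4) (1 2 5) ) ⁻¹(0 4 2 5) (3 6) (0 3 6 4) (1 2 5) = (0 5 1 3) (4 6) 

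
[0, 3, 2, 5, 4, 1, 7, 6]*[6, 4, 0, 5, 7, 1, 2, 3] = [6, 5, 0, 1, 7, 4, 3, 2]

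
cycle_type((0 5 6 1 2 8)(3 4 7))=3.6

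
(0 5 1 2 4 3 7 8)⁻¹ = (0 8 7 3 4 2 1 5)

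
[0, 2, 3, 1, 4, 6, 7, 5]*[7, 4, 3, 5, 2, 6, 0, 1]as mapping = [0→7, 1→3, 2→5, 3→4, 4→2, 5→0, 6→1, 7→6]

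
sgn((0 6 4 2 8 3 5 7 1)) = 1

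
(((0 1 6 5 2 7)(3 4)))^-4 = (0 6 2)(1 5 7)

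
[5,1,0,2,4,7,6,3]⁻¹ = [2,1,3,7,4,0,6,5]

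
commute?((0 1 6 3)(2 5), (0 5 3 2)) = no:(0 1 6 3)(2 5)*(0 5 3 2) = (0 1 6 2 3 5), (0 5 3 2)*(0 1 6 3)(2 5) = (0 2 1 6 3 5)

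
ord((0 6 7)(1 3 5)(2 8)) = 6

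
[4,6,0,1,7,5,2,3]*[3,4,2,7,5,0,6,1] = [5,6,3,4,1,0,2,7]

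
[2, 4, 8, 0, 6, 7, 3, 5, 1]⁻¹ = [3, 8, 0, 6, 1, 7, 4, 5, 2]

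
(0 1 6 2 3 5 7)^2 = (0 6 3 7 1 2 5)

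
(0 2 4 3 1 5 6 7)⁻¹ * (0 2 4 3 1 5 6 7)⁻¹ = (0 6 1 4)(2 7 5 3)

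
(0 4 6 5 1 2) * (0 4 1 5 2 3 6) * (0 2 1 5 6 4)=(0 5 6 1 3 4 2)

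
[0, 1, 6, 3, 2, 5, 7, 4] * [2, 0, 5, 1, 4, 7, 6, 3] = [2, 0, 6, 1, 5, 7, 3, 4]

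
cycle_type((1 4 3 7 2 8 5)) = 7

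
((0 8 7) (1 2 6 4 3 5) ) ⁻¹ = (0 7 8) (1 5 3 4 6 2) 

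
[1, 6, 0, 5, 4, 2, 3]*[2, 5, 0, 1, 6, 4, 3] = [5, 3, 2, 4, 6, 0, 1]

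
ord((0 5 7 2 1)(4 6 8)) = 15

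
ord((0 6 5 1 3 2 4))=7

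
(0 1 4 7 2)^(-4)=(0 1 4 7 2)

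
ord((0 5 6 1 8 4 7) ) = 7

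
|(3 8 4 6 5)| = 5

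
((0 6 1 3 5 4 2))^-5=(0 1 5 2 6 3 4)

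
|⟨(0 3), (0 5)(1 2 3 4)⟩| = 72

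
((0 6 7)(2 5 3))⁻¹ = (0 7 6)(2 3 5)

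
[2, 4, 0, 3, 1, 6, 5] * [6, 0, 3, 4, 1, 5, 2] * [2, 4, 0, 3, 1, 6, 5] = [3, 4, 5, 1, 2, 0, 6]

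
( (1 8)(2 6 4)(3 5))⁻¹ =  (1 8)(2 4 6)(3 5)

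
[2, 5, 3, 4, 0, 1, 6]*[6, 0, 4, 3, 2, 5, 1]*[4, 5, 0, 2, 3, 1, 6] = [3, 1, 2, 0, 6, 4, 5]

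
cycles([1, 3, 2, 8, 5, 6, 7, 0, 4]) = (0 1 3 8 4 5 6 7)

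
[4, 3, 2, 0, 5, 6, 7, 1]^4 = [7, 5, 2, 6, 1, 3, 0, 4]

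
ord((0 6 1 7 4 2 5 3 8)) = 9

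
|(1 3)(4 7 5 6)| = 4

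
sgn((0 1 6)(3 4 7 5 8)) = 1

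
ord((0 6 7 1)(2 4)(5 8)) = 4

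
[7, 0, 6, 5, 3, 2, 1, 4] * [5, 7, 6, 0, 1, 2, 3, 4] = [4, 5, 3, 2, 0, 6, 7, 1]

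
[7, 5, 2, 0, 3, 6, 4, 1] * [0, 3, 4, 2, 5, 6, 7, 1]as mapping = [0→1, 1→6, 2→4, 3→0, 4→2, 5→7, 6→5, 7→3]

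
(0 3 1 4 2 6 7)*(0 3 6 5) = (0 6 7 3 1 4 2 5)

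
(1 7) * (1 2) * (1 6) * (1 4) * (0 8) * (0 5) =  (0 8 5)(1 7 2 6 4)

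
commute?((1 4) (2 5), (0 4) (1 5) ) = no:(1 4) (2 5) * (0 4) (1 5) = (0 4 5 2 1), (0 4) (1 5) * (1 4) (2 5) = (0 1 2 5 4) 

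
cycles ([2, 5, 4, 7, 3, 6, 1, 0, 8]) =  (0 2 4 3 7)(1 5 6)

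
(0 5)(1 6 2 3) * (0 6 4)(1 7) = (0 5 6 2 3 7 1 4)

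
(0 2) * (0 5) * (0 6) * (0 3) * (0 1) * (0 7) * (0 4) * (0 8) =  (0 2 5 6 3 1 7 4 8)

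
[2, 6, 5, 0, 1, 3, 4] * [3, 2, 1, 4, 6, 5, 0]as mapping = [0→1, 1→0, 2→5, 3→3, 4→2, 5→4, 6→6]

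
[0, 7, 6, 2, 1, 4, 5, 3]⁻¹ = [0, 4, 3, 7, 5, 6, 2, 1]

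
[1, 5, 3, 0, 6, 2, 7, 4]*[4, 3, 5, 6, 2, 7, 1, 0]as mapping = [0→3, 1→7, 2→6, 3→4, 4→1, 5→5, 6→0, 7→2]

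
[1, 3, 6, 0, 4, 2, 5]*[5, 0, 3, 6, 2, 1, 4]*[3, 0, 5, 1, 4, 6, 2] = [3, 2, 4, 6, 5, 1, 0]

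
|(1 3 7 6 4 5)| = 6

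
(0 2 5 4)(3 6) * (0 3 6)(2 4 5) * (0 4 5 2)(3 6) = (0 5 2)(3 4 6)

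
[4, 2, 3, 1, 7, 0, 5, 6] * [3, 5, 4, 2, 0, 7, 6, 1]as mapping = [0→0, 1→4, 2→2, 3→5, 4→1, 5→3, 6→7, 7→6]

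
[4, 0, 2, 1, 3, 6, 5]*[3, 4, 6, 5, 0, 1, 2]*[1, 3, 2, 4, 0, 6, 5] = [1, 4, 5, 0, 6, 2, 3]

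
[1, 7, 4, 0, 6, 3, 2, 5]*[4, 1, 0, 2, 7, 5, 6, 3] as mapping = [0→1, 1→3, 2→7, 3→4, 4→6, 5→2, 6→0, 7→5] 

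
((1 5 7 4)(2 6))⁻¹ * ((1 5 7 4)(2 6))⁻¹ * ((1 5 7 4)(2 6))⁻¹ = (1 5 7 4)(2 6)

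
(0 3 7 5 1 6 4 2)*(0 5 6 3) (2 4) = (1 3 7 6 2 5) 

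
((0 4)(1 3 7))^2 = (1 7 3)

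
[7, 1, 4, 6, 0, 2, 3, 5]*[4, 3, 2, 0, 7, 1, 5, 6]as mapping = [0→6, 1→3, 2→7, 3→5, 4→4, 5→2, 6→0, 7→1]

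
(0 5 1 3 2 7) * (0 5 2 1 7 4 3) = (0 2 4 3 1)(5 7)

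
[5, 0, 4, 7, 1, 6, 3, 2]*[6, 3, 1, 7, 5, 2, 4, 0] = [2, 6, 5, 0, 3, 4, 7, 1]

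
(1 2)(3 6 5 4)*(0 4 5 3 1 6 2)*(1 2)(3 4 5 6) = (0 5 6 4 2 3 1)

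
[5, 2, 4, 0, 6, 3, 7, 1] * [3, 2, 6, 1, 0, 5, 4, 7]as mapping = [0→5, 1→6, 2→0, 3→3, 4→4, 5→1, 6→7, 7→2]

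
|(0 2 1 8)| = 4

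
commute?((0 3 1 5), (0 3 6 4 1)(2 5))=no:(0 3 1 5) * (0 3 6 4 1)(2 5)=(0 6 4 1 2 5 3), (0 3 6 4 1)(2 5) * (0 3 1 5)=(0 1 3 6 4 5 2)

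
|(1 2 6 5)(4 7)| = 4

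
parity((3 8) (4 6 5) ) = odd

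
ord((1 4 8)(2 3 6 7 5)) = 15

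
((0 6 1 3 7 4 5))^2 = (0 1 7 5 6 3 4)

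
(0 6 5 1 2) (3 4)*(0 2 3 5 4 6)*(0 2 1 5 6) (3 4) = (0 2 1 4 6 3) 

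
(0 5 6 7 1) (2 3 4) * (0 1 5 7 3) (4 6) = (0 7 5 4 2) (3 6) 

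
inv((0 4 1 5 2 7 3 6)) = (0 6 3 7 2 5 1 4)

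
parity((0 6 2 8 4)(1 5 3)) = even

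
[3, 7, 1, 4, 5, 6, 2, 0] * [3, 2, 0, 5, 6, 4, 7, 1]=[5, 1, 2, 6, 4, 7, 0, 3]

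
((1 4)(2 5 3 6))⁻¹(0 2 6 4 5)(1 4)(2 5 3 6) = (0 5 2 1 3)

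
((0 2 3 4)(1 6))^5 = (0 2 3 4)(1 6)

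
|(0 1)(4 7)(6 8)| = 2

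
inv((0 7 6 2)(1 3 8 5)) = (0 2 6 7)(1 5 8 3)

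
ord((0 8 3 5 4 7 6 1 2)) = 9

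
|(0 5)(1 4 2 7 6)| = 10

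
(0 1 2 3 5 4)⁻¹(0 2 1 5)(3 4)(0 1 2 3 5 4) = (0 5)(1 3 2 4)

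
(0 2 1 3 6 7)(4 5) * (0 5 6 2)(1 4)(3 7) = (1 7 5)(2 4 6 3)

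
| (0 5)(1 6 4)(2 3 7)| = 6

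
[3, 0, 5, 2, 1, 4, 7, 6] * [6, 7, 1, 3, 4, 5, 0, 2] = [3, 6, 5, 1, 7, 4, 2, 0]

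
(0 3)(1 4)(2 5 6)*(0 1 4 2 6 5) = (0 3 1 2)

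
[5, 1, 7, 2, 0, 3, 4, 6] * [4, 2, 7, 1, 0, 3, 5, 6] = [3, 2, 6, 7, 4, 1, 0, 5]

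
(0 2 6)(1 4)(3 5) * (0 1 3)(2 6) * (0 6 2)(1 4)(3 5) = (0 2)(4 5 6)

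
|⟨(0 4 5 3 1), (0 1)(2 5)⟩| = 60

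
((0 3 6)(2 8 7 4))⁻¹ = (0 6 3)(2 4 7 8)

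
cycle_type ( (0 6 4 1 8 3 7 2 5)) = 9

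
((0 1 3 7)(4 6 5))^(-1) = (0 7 3 1)(4 5 6)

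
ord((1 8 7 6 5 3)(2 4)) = 6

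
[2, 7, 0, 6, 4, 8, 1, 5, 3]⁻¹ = [2, 6, 0, 8, 4, 7, 3, 1, 5]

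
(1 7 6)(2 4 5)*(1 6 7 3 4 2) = (1 3 4 5)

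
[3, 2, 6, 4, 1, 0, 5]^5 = [6, 3, 4, 5, 0, 2, 1]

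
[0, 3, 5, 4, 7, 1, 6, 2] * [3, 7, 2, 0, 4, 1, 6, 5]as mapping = [0→3, 1→0, 2→1, 3→4, 4→5, 5→7, 6→6, 7→2]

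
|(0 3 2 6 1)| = 5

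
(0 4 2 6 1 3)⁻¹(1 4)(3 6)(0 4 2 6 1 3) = (0 1)(2 3)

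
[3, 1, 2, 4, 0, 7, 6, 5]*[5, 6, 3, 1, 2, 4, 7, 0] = [1, 6, 3, 2, 5, 0, 7, 4]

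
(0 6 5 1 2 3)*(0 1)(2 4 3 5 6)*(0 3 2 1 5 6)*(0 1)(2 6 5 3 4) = (1 2 5 4 6)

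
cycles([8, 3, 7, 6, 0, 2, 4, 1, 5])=(0 8 5 2 7 1 3 6 4)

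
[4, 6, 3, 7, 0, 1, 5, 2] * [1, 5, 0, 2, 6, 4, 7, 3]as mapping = [0→6, 1→7, 2→2, 3→3, 4→1, 5→5, 6→4, 7→0]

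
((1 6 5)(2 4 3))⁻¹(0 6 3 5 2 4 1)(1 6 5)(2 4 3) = (0 5 2 1 4 3 6)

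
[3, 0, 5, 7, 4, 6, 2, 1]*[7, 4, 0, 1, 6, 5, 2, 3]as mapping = [0→1, 1→7, 2→5, 3→3, 4→6, 5→2, 6→0, 7→4]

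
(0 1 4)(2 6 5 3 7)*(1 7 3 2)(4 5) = (0 7 1 5 2 6 4)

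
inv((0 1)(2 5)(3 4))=(0 1)(2 5)(3 4)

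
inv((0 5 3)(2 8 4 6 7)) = (0 3 5)(2 7 6 4 8)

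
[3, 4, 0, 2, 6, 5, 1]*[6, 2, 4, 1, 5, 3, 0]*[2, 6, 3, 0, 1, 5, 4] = [6, 5, 4, 1, 2, 0, 3]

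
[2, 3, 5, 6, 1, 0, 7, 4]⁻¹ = [5, 4, 0, 1, 7, 2, 3, 6]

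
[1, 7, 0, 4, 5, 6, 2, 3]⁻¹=[2, 0, 6, 7, 3, 4, 5, 1]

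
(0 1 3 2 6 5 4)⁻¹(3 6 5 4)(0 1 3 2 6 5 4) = (0 2 5 4)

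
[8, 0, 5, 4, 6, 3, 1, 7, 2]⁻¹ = [1, 6, 8, 5, 3, 2, 4, 7, 0]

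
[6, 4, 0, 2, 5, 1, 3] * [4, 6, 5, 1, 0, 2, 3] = [3, 0, 4, 5, 2, 6, 1]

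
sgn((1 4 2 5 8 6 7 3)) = -1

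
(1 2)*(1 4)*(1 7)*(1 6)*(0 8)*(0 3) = (0 8 3)(1 2 4 7 6)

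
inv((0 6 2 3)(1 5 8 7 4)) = (0 3 2 6)(1 4 7 8 5)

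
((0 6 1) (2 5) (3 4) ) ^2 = (0 1 6) 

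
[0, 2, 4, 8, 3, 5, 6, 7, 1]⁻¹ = [0, 8, 1, 4, 2, 5, 6, 7, 3]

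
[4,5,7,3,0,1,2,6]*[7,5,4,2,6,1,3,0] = [6,1,0,2,7,5,4,3]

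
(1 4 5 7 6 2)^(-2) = (1 6 5)(2 7 4)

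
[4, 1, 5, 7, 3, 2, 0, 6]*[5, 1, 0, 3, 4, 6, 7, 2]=[4, 1, 6, 2, 3, 0, 5, 7]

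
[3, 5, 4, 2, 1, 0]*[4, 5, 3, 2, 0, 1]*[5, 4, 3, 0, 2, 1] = [3, 4, 5, 0, 1, 2]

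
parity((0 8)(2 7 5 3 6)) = odd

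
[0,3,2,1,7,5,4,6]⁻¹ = [0,3,2,1,6,5,7,4]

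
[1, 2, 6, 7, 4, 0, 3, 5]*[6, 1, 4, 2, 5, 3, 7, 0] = [1, 4, 7, 0, 5, 6, 2, 3]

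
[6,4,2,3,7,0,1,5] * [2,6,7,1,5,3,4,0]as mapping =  [0→4,1→5,2→7,3→1,4→0,5→2,6→6,7→3]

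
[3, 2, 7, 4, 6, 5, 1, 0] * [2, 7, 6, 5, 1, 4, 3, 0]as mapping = [0→5, 1→6, 2→0, 3→1, 4→3, 5→4, 6→7, 7→2]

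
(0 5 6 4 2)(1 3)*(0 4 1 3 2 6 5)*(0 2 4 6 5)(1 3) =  (0 2 6 3 1 4 5)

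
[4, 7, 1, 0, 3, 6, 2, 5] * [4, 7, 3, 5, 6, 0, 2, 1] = [6, 1, 7, 4, 5, 2, 3, 0]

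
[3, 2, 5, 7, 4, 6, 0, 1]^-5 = [7, 5, 6, 1, 4, 0, 3, 2]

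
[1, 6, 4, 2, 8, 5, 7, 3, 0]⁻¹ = [8, 0, 3, 7, 2, 5, 1, 6, 4]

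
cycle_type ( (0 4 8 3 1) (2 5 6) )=3.5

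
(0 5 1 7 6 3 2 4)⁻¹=(0 4 2 3 6 7 1 5)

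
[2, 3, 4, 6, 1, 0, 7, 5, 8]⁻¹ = [5, 4, 0, 1, 2, 7, 3, 6, 8]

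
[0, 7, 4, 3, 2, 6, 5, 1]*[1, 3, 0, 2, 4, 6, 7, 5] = [1, 5, 4, 2, 0, 7, 6, 3]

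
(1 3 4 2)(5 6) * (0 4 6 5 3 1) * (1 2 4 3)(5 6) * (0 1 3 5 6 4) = (0 5 4)(1 2)(3 6)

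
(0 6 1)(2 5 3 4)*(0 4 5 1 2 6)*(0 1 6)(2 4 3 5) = (0 1 3 2 6 4)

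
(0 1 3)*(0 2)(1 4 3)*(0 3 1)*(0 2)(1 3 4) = (0 1 2 4 3)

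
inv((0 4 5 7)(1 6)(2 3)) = (0 7 5 4)(1 6)(2 3)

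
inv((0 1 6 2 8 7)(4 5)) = (0 7 8 2 6 1)(4 5)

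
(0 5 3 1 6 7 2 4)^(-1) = (0 4 2 7 6 1 3 5)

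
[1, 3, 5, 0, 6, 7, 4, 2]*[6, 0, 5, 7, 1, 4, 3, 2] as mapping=[0→0, 1→7, 2→4, 3→6, 4→3, 5→2, 6→1, 7→5] 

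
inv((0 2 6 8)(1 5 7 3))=(0 8 6 2)(1 3 7 5)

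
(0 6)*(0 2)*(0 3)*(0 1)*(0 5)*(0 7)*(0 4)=(0 6 2 3 1 5 7 4)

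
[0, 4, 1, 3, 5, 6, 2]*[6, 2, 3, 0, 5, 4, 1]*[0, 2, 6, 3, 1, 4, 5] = [5, 4, 6, 0, 1, 2, 3]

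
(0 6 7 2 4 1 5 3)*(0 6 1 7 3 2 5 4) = (0 1 4 7 5 2)(3 6)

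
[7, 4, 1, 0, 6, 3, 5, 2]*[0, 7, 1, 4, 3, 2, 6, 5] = [5, 3, 7, 0, 6, 4, 2, 1]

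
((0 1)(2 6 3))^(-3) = (0 1)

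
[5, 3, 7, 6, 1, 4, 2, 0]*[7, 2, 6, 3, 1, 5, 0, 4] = [5, 3, 4, 0, 2, 1, 6, 7]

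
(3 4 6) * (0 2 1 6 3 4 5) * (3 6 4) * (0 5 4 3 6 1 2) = (1 3 4)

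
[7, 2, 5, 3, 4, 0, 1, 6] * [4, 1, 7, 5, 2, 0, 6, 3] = [3, 7, 0, 5, 2, 4, 1, 6]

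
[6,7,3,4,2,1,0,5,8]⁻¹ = [6,5,4,2,3,7,0,1,8]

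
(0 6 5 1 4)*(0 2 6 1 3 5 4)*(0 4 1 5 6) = (0 5 3 6 1 4 2)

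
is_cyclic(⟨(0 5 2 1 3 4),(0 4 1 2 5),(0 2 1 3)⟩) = no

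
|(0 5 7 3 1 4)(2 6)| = 6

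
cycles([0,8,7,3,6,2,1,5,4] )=(1 8 4 6)(2 7 5)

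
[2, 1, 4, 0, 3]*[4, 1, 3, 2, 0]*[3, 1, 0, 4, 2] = [4, 1, 3, 2, 0]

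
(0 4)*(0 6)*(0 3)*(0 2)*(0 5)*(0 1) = (0 4 6 3 2 5 1)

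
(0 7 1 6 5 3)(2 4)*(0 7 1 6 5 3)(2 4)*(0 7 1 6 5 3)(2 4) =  (0 6)(1 3)(2 4)(5 7)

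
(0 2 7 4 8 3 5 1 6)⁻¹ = (0 6 1 5 3 8 4 7 2)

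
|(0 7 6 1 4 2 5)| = 7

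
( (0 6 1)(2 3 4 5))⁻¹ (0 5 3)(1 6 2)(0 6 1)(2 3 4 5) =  (0 1 3)(2 4 6)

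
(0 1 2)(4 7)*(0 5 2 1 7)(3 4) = (0 7 3 4)(2 5)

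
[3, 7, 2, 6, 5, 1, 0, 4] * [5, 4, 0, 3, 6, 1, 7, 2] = [3, 2, 0, 7, 1, 4, 5, 6]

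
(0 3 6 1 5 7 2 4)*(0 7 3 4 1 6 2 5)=(0 4 7 5 3 2 1)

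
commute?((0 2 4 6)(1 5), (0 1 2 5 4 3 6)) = no:(0 2 4 6)(1 5)*(0 1 2 5 4 3 6) = (0 5 2 3 6 1 4), (0 1 2 5 4 3 6)*(0 2 4 6)(1 5) = (0 5 6 2 1 4 3)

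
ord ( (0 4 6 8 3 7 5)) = 7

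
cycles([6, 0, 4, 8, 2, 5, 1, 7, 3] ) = (0 6 1)(2 4)(3 8)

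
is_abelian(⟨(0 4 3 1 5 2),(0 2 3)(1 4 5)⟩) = no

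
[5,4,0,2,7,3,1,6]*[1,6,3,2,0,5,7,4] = [5,0,1,3,4,2,6,7]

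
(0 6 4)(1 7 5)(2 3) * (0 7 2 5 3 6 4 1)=(0 4 7 3 5)(1 2 6)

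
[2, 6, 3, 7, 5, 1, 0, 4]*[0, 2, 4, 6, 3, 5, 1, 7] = [4, 1, 6, 7, 5, 2, 0, 3]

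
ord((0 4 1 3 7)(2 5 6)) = 15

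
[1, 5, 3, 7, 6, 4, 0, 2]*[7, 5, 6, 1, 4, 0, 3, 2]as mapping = [0→5, 1→0, 2→1, 3→2, 4→3, 5→4, 6→7, 7→6]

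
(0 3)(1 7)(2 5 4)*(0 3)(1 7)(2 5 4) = (2 4 5)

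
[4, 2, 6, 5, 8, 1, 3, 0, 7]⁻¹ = [7, 5, 1, 6, 0, 3, 2, 8, 4]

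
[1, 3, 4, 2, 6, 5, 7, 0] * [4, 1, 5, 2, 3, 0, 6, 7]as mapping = [0→1, 1→2, 2→3, 3→5, 4→6, 5→0, 6→7, 7→4]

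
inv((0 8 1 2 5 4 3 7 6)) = (0 6 7 3 4 5 2 1 8)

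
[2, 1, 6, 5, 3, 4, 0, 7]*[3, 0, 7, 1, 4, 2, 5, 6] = [7, 0, 5, 2, 1, 4, 3, 6]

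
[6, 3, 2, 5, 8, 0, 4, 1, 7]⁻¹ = [5, 7, 2, 1, 6, 3, 0, 8, 4]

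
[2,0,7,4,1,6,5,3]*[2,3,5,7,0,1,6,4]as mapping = [0→5,1→2,2→4,3→0,4→3,5→6,6→1,7→7]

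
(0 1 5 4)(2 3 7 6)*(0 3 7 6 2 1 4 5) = (0 4 3 6 1)(2 7)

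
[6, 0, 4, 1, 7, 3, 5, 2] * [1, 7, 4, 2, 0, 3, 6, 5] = [6, 1, 0, 7, 5, 2, 3, 4]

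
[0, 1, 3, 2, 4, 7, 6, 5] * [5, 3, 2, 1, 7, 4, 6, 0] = [5, 3, 1, 2, 7, 0, 6, 4]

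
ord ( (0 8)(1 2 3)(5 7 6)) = 6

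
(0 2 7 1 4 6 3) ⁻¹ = (0 3 6 4 1 7 2) 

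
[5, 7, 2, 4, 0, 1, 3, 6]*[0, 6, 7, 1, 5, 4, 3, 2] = [4, 2, 7, 5, 0, 6, 1, 3] 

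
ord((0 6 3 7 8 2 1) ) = 7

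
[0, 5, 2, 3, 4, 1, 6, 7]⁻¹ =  [0, 5, 2, 3, 4, 1, 6, 7]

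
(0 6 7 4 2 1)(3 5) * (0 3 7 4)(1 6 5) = (0 5 7)(1 3)(2 6 4)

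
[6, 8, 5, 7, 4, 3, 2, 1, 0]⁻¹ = [8, 7, 6, 5, 4, 2, 0, 3, 1]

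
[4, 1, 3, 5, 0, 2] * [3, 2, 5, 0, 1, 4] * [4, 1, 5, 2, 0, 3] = [1, 5, 4, 0, 2, 3]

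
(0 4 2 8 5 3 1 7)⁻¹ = (0 7 1 3 5 8 2 4)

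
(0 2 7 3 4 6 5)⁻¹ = (0 5 6 4 3 7 2)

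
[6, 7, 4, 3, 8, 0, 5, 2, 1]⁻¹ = [5, 8, 7, 3, 2, 6, 0, 1, 4]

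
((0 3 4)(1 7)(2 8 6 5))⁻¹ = (0 4 3)(1 7)(2 5 6 8)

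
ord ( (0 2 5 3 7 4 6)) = 7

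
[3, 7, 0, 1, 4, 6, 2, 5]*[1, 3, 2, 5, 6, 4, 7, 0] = [5, 0, 1, 3, 6, 7, 2, 4]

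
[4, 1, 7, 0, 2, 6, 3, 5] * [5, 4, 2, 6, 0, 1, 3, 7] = [0, 4, 7, 5, 2, 3, 6, 1]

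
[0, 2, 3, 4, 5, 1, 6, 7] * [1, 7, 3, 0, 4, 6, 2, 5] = [1, 3, 0, 4, 6, 7, 2, 5]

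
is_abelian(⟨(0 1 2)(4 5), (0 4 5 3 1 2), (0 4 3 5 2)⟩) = no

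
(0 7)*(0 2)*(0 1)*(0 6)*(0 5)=(0 7 2 1 6 5)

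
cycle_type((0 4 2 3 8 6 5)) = 7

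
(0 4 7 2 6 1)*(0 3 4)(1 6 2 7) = (1 3 4)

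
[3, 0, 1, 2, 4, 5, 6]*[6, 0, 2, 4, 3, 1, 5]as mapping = [0→4, 1→6, 2→0, 3→2, 4→3, 5→1, 6→5]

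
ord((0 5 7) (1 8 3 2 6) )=15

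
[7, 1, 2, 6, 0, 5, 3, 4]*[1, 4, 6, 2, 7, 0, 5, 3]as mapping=[0→3, 1→4, 2→6, 3→5, 4→1, 5→0, 6→2, 7→7]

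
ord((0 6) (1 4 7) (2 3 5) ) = 6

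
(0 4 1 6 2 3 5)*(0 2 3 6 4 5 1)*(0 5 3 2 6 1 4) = (0 3 4 5 6 2 1)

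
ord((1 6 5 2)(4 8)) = 4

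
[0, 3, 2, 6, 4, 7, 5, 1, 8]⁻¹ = [0, 7, 2, 1, 4, 6, 3, 5, 8]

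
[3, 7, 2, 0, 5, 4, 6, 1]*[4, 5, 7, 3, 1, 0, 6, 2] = [3, 2, 7, 4, 0, 1, 6, 5] 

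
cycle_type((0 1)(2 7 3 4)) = 2.4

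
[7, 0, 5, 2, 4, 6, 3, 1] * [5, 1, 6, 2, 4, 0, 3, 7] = [7, 5, 0, 6, 4, 3, 2, 1]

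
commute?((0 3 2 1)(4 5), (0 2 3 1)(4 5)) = no:(0 3 2 1)(4 5) * (0 2 3 1)(4 5) = (0 1 2), (0 2 3 1)(4 5) * (0 3 2 1)(4 5) = (0 1 3)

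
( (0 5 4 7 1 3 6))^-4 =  (0 7 6 4 3 5 1)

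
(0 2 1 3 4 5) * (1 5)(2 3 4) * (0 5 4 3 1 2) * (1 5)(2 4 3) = (0 5 1 2 3)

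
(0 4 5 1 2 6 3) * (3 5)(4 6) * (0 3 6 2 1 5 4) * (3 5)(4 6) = (0 2)(3 5)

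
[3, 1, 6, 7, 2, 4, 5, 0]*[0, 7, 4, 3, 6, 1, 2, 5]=[3, 7, 2, 5, 4, 6, 1, 0]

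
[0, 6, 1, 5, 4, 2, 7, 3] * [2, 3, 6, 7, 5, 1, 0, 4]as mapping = [0→2, 1→0, 2→3, 3→1, 4→5, 5→6, 6→4, 7→7]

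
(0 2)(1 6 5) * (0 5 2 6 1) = (0 6 2 5)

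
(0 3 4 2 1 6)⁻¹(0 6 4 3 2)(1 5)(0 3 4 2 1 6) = (0 2 4 1 3)(5 6)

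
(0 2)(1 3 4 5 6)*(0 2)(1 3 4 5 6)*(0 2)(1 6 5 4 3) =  (0 2)(1 3 4 5 6)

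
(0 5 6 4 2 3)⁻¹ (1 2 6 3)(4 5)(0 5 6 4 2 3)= (0 1 3 4)(2 6)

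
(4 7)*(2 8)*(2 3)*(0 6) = (0 6)(2 8 3)(4 7)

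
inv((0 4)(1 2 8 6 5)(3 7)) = (0 4)(1 5 6 8 2)(3 7)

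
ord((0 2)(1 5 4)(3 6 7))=6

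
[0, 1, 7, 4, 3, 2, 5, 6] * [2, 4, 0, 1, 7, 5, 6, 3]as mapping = [0→2, 1→4, 2→3, 3→7, 4→1, 5→0, 6→5, 7→6]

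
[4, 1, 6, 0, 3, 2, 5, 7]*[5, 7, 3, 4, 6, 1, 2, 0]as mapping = [0→6, 1→7, 2→2, 3→5, 4→4, 5→3, 6→1, 7→0]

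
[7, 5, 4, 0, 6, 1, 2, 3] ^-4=[3, 1, 6, 7, 2, 5, 4, 0] 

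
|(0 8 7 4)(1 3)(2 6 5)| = 12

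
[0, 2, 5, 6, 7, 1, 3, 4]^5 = [0, 5, 1, 6, 7, 2, 3, 4]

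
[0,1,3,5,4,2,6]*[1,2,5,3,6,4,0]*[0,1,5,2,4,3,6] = [1,5,2,4,6,3,0]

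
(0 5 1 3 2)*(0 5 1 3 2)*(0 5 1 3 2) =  (0 3 5 2 1)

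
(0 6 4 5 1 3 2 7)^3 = (0 5 2 6 1 7 4 3)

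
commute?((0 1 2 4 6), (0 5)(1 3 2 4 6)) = no:(0 1 2 4 6)*(0 5)(1 3 2 4 6) = (0 3 2 6 5)(1 4), (0 5)(1 3 2 4 6)*(0 1 2 4 6) = (0 5 1 3 4)(2 6)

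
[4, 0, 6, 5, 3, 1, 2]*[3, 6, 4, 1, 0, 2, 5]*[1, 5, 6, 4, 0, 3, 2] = [1, 4, 3, 6, 5, 2, 0]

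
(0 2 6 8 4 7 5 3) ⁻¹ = (0 3 5 7 4 8 6 2) 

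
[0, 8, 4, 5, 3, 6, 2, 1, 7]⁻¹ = [0, 7, 6, 4, 2, 3, 5, 8, 1]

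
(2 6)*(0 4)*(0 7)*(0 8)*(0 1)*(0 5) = (0 4 7 8 1 5)(2 6)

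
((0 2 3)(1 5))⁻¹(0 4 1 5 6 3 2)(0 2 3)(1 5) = (0 3 2 4 5 1 6)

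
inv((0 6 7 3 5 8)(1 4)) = (0 8 5 3 7 6)(1 4)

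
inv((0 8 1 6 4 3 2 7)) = (0 7 2 3 4 6 1 8)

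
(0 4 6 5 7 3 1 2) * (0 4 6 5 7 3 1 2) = (0 6 7 1)(2 4 5 3)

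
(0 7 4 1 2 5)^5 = (0 5 2 1 4 7)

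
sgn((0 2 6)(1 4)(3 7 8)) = -1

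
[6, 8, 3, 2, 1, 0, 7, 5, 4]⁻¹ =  [5, 4, 3, 2, 8, 7, 0, 6, 1]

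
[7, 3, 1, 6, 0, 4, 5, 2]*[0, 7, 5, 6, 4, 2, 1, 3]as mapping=[0→3, 1→6, 2→7, 3→1, 4→0, 5→4, 6→2, 7→5]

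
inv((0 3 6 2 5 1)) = (0 1 5 2 6 3)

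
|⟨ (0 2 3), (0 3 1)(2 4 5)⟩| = 360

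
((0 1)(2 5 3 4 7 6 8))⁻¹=(0 1)(2 8 6 7 4 3 5)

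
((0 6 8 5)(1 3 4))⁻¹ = (0 5 8 6)(1 4 3)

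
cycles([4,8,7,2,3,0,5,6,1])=(0 4 3 2 7 6 5)(1 8)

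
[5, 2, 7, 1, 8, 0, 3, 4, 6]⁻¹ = [5, 3, 1, 6, 7, 0, 8, 2, 4]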